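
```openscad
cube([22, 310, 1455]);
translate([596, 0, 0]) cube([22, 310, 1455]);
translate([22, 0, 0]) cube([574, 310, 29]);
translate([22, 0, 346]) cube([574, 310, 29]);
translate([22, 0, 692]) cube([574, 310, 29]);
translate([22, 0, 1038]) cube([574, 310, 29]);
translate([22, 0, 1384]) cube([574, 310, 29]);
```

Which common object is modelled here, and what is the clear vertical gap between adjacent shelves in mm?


A bookshelf. The clear shelf gap is 317 mm.

Two tall side panels with 5 horizontal boards between them — a bookshelf. The first two shelf undersides are at z = 0 and z = 346; with shelf thickness 29, the clear gap is 346 − 0 − 29 = 317 mm.


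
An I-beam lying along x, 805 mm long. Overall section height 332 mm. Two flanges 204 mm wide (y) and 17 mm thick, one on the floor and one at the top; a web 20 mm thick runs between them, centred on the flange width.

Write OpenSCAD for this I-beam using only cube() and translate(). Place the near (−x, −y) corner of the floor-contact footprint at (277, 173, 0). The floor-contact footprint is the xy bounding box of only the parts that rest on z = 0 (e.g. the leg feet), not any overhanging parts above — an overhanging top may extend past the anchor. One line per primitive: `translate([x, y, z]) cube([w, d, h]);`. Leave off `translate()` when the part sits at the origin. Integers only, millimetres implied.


translate([277, 173, 0]) cube([805, 204, 17]);
translate([277, 265, 17]) cube([805, 20, 298]);
translate([277, 173, 315]) cube([805, 204, 17]);


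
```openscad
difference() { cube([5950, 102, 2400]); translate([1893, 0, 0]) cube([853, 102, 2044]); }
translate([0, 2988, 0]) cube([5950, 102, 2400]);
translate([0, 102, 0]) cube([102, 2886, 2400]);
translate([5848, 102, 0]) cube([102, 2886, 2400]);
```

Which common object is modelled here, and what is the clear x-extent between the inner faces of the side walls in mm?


A single room. The interior width is 5746 mm.

Four walls enclosing a rectangle with a door in the front wall — a room. Outside width 5950 minus two 102 mm walls gives 5746 mm.


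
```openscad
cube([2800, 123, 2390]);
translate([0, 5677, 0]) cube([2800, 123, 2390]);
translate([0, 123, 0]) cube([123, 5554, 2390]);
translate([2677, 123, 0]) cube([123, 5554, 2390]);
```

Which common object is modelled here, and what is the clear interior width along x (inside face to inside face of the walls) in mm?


A house (or room) frame. The interior width is 2554 mm.

Four 2390 mm walls enclosing a rectangle with no floor or roof — a room or house frame. Outside width is 2800 mm and wall thickness is 123 mm, so the interior width is 2800 − 2 × 123 = 2554 mm.


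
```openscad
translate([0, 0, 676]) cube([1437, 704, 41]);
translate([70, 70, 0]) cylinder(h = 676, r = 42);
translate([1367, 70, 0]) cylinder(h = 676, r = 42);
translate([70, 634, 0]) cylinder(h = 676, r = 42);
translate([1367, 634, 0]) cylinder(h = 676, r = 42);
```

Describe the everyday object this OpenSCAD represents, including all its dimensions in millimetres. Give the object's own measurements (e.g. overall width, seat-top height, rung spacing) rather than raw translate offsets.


A table: top 1437 mm (x) × 704 mm (y), 41 mm thick, upper face at z = 717 mm, on four round legs of 84 mm diameter, each leg's bounding box inset 28 mm from the nearest pair of top edges from z = 0 to the bottom of the top.


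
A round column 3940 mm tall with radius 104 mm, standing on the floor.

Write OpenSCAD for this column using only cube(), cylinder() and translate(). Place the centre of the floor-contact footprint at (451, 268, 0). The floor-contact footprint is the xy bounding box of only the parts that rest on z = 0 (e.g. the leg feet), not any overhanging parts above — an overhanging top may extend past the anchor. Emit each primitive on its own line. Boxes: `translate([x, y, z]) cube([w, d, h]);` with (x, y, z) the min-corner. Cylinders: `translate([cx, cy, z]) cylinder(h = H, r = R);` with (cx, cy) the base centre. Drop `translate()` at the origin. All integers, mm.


translate([451, 268, 0]) cylinder(h = 3940, r = 104);


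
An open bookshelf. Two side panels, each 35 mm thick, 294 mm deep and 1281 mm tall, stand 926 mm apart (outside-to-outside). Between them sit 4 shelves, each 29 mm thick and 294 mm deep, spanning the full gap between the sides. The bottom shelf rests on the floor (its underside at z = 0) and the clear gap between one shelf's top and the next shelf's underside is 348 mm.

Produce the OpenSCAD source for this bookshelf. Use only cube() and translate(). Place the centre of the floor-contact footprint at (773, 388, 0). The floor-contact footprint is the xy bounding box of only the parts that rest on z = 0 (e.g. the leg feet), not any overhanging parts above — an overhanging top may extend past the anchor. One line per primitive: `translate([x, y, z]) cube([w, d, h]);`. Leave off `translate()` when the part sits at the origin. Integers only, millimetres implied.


translate([310, 241, 0]) cube([35, 294, 1281]);
translate([1201, 241, 0]) cube([35, 294, 1281]);
translate([345, 241, 0]) cube([856, 294, 29]);
translate([345, 241, 377]) cube([856, 294, 29]);
translate([345, 241, 754]) cube([856, 294, 29]);
translate([345, 241, 1131]) cube([856, 294, 29]);


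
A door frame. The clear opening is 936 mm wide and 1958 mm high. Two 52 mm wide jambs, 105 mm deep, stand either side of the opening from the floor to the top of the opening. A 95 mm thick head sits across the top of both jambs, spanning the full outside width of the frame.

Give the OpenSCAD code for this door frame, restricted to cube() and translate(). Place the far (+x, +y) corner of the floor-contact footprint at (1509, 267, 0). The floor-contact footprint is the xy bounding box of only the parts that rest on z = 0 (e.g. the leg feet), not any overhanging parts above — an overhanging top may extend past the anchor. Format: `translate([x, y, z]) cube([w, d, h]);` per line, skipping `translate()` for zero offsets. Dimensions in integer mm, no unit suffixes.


translate([469, 162, 0]) cube([52, 105, 1958]);
translate([1457, 162, 0]) cube([52, 105, 1958]);
translate([469, 162, 1958]) cube([1040, 105, 95]);


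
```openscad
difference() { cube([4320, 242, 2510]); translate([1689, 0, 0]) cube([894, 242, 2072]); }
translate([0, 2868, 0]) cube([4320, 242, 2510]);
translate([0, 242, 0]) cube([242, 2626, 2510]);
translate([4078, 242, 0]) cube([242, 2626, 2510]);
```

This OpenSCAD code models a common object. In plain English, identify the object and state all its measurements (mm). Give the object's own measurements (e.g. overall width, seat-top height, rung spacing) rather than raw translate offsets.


A single room: four walls, each 2510 mm tall and 242 mm thick, enclosing an outside footprint 4320×3110 mm (x × y), no floor or roof. The front and back walls (−y and +y sides) run the full x-width; the side walls fit between their inner faces. A door opening 894 mm wide and 2072 mm tall is cut through the front wall from the floor up, its −x edge 1689 mm from the wall's −x end.


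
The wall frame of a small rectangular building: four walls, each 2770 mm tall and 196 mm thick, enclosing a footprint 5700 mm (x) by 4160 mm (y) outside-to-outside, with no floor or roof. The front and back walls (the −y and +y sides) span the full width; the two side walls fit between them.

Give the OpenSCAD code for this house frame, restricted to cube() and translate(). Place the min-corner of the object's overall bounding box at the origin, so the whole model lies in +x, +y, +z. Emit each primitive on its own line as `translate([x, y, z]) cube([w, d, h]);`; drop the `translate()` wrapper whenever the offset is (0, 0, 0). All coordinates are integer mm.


cube([5700, 196, 2770]);
translate([0, 3964, 0]) cube([5700, 196, 2770]);
translate([0, 196, 0]) cube([196, 3768, 2770]);
translate([5504, 196, 0]) cube([196, 3768, 2770]);


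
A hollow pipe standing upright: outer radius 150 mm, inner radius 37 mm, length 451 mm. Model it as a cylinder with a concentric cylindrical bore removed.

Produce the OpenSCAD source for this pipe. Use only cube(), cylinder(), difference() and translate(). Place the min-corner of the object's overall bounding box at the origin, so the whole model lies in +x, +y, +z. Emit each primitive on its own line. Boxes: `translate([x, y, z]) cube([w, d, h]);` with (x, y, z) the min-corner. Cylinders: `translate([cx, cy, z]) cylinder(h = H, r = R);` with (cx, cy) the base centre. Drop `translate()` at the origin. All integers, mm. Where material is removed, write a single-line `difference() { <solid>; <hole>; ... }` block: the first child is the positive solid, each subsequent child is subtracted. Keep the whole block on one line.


difference() { translate([150, 150, 0]) cylinder(h = 451, r = 150); translate([150, 150, 0]) cylinder(h = 451, r = 37); }


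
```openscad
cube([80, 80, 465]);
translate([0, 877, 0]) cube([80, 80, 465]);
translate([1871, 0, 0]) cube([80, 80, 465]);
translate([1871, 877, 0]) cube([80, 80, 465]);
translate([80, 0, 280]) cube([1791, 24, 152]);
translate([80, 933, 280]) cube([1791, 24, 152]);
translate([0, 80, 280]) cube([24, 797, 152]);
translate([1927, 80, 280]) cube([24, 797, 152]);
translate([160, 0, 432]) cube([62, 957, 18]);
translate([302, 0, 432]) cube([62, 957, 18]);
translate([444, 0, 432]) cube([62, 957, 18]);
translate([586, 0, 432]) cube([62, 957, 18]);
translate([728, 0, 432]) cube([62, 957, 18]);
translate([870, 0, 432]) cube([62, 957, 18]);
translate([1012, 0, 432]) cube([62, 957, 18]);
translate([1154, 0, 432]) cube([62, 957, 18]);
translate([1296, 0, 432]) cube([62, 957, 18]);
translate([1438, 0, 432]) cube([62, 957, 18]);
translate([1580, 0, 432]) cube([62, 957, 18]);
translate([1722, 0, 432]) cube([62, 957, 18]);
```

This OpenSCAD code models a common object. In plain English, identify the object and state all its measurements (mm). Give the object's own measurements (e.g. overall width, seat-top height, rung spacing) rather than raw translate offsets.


A bed frame 1951 mm long (x) by 957 mm wide (y). Four 80×80 mm corner posts, 465 mm tall, at the corners of the footprint. Four rails of 24 mm thickness and 152 mm height run between adjacent posts with their undersides at z = 280 mm, their outer faces flush with the outside of the frame (the two x-running rails run between the posts' inner faces; the two y-running rails run between the posts' inner faces). 12 slats, each 62 mm wide (x) and 18 mm thick, lie across the top of the two x-running rails, running the full 957 mm width of the frame in y; along x they sit between the end posts with a 80 mm gap after the −x posts and between neighbouring slats, leaving 87 mm before the +x posts.


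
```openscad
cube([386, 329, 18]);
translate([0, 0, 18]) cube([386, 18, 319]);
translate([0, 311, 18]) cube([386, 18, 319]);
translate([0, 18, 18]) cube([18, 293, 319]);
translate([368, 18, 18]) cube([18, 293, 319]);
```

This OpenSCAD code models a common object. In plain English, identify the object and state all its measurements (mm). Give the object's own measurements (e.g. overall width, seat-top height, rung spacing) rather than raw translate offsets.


An open-topped rectangular box: outside dimensions 386×329×337 mm, with a uniform wall and base thickness of 18 mm. The base is a full 386×329 slab on the floor; four walls sit on top of the base. The front and back walls (the −y and +y sides) span the full width; the two side walls fit between them.


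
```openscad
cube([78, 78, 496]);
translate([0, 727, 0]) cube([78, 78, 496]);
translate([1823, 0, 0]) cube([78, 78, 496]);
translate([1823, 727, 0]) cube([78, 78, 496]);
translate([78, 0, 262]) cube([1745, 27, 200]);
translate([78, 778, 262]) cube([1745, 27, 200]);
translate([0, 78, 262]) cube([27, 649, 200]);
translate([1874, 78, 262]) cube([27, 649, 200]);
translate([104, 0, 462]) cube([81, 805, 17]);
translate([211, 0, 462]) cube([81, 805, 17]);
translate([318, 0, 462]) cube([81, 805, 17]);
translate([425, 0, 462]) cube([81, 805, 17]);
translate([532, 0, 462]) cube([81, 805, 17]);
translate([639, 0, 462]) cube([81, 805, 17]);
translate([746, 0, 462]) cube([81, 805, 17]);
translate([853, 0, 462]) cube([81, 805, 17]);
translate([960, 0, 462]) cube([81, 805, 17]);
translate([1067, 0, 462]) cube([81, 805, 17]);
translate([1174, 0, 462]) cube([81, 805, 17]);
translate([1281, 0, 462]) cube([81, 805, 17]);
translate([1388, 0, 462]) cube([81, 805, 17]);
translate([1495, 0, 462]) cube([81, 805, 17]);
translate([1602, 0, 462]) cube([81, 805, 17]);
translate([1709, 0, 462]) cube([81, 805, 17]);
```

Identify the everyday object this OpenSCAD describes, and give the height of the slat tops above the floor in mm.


A bed frame. The slat-top height is 479 mm.

Four posts, four rails, and a row of slats — a bed frame. Slats sit on the rails at z = 262 + 200 = 462; with slat thickness 17, the top is 479 mm.


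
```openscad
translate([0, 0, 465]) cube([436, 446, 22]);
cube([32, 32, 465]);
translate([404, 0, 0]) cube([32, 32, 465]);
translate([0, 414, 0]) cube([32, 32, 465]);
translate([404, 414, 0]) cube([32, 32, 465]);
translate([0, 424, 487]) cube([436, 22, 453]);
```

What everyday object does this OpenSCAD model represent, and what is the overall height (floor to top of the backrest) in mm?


A chair. The overall height is 940 mm.

A slab on four corner posts with a tall panel at the back — a chair. The seat slab sits at z = 465 with thickness 22, and the 453 mm backrest starts at the seat top, so the overall height is 465 + 22 + 453 = 940 mm.


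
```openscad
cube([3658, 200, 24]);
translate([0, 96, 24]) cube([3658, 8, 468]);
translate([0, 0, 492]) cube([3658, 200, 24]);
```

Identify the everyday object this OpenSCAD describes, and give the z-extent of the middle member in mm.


An I-beam. The web height is 468 mm.

Two wide flanges with a thin centred web — an I-beam. Overall 516 mm minus two 24 mm flanges gives a web of 516 − 2·24 = 468 mm.


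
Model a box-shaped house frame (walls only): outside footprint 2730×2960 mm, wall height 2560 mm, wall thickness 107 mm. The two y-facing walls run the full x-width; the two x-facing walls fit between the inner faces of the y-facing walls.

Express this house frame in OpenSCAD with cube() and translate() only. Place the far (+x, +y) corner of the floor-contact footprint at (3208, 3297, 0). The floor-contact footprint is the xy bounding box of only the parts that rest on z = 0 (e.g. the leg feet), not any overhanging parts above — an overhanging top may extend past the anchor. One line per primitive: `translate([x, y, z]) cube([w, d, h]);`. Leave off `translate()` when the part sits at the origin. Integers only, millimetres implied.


translate([478, 337, 0]) cube([2730, 107, 2560]);
translate([478, 3190, 0]) cube([2730, 107, 2560]);
translate([478, 444, 0]) cube([107, 2746, 2560]);
translate([3101, 444, 0]) cube([107, 2746, 2560]);


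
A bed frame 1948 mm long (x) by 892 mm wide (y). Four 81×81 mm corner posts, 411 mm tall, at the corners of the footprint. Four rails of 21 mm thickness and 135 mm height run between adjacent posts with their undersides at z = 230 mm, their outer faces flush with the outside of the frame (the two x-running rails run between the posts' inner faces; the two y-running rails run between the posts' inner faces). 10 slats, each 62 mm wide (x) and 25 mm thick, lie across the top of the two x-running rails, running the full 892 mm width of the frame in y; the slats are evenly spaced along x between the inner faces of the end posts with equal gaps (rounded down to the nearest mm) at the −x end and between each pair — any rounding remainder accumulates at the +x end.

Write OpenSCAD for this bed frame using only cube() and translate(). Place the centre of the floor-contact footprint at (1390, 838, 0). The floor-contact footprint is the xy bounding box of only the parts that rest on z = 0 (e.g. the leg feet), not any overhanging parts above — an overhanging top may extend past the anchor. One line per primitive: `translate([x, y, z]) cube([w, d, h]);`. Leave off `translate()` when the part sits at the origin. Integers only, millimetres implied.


translate([416, 392, 0]) cube([81, 81, 411]);
translate([416, 1203, 0]) cube([81, 81, 411]);
translate([2283, 392, 0]) cube([81, 81, 411]);
translate([2283, 1203, 0]) cube([81, 81, 411]);
translate([497, 392, 230]) cube([1786, 21, 135]);
translate([497, 1263, 230]) cube([1786, 21, 135]);
translate([416, 473, 230]) cube([21, 730, 135]);
translate([2343, 473, 230]) cube([21, 730, 135]);
translate([603, 392, 365]) cube([62, 892, 25]);
translate([771, 392, 365]) cube([62, 892, 25]);
translate([939, 392, 365]) cube([62, 892, 25]);
translate([1107, 392, 365]) cube([62, 892, 25]);
translate([1275, 392, 365]) cube([62, 892, 25]);
translate([1443, 392, 365]) cube([62, 892, 25]);
translate([1611, 392, 365]) cube([62, 892, 25]);
translate([1779, 392, 365]) cube([62, 892, 25]);
translate([1947, 392, 365]) cube([62, 892, 25]);
translate([2115, 392, 365]) cube([62, 892, 25]);


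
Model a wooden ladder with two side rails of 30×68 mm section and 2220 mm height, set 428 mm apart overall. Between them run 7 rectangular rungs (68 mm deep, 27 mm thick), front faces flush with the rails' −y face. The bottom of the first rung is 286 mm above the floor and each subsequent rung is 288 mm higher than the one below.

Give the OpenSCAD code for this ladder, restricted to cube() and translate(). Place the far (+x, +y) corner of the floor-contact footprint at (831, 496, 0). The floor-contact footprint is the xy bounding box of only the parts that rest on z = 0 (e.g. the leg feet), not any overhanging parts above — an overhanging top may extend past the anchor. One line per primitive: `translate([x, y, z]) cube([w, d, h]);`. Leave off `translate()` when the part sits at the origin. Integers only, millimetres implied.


translate([403, 428, 0]) cube([30, 68, 2220]);
translate([801, 428, 0]) cube([30, 68, 2220]);
translate([433, 428, 286]) cube([368, 68, 27]);
translate([433, 428, 574]) cube([368, 68, 27]);
translate([433, 428, 862]) cube([368, 68, 27]);
translate([433, 428, 1150]) cube([368, 68, 27]);
translate([433, 428, 1438]) cube([368, 68, 27]);
translate([433, 428, 1726]) cube([368, 68, 27]);
translate([433, 428, 2014]) cube([368, 68, 27]);


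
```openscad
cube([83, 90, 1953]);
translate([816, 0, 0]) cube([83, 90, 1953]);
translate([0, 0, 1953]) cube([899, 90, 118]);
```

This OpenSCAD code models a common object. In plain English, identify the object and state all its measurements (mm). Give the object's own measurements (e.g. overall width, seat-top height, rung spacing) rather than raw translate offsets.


A door frame. The clear opening is 733 mm wide and 1953 mm high. Two 83 mm wide jambs, 90 mm deep, stand either side of the opening from the floor to the top of the opening. A 118 mm thick head sits across the top of both jambs, spanning the full outside width of the frame.


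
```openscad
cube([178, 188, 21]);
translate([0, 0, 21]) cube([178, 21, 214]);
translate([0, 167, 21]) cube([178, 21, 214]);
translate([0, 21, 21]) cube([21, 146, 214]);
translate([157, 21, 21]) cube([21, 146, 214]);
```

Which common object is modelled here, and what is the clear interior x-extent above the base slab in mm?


An open box. The internal width is 136 mm.

A 178×188 base slab with four walls standing on it — an open box. The base is 178 mm wide and the walls are 21 mm thick, so the internal width is 178 − 2 × 21 = 136 mm.


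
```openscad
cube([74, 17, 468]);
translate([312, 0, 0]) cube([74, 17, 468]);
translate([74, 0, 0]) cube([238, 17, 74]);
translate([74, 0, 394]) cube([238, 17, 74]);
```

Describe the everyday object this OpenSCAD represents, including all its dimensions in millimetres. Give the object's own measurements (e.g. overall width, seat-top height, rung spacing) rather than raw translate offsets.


A rectangular picture frame lying in the x–z plane (depth along y). The opening is 238 mm wide (x) by 320 mm tall (z), surrounded by a border 74 mm wide on all four sides. The frame is 17 mm deep and is made of two full-height vertical stiles with two horizontal rails fitted between them.


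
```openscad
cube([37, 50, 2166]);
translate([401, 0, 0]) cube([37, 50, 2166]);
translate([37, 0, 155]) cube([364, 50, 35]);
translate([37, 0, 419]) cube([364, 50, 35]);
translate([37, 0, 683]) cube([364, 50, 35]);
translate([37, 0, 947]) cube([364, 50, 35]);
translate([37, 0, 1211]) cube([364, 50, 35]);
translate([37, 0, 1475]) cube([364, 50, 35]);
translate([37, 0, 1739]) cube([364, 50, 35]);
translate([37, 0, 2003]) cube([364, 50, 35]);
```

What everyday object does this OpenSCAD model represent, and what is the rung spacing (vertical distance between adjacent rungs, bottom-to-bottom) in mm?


A ladder. The rung spacing is 264 mm.

Two tall 37×50 posts with 8 short bars between them — a ladder. Adjacent rungs sit at z = 155 and z = 419, so the spacing is 419 − 155 = 264 mm.


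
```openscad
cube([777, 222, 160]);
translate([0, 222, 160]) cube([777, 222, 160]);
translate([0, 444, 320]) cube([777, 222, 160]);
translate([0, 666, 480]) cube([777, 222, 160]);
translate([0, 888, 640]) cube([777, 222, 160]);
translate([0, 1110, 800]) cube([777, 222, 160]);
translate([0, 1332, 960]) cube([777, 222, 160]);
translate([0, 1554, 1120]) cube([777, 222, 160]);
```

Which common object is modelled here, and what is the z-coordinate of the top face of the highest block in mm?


A staircase. The total rise is 1280 mm.

8 identical blocks, each offset up and back from the previous — a staircase. Each step is 160 mm tall and there are 8 of them, so the total rise is 8 × 160 = 1280 mm.


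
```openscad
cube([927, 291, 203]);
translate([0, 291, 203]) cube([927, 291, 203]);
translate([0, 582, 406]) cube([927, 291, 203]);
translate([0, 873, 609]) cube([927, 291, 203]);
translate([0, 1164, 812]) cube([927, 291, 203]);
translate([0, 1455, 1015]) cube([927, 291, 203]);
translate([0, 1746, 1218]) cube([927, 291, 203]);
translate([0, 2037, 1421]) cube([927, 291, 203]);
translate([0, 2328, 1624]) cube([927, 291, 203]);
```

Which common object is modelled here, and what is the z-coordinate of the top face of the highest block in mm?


A staircase. The total rise is 1827 mm.

9 identical blocks, each offset up and back from the previous — a staircase. Each step is 203 mm tall and there are 9 of them, so the total rise is 9 × 203 = 1827 mm.


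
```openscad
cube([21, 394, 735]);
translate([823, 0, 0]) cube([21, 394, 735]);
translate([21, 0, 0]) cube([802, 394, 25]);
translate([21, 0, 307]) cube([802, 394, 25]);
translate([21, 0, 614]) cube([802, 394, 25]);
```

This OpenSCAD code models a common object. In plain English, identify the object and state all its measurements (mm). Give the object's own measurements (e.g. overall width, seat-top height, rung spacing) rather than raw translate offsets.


An open bookshelf. Two side panels, each 21 mm thick, 394 mm deep and 735 mm tall, stand 844 mm apart (outside-to-outside). Between them sit 3 shelves, each 25 mm thick and 394 mm deep, spanning the full gap between the sides. The bottom shelf rests on the floor (its underside at z = 0) and the clear gap between one shelf's top and the next shelf's underside is 282 mm.


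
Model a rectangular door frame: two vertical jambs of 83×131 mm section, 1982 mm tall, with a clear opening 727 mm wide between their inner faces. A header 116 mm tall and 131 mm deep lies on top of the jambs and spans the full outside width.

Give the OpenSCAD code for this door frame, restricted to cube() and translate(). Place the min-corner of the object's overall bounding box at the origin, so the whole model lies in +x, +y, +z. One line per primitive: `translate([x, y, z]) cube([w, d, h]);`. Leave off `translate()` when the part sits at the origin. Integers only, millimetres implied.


cube([83, 131, 1982]);
translate([810, 0, 0]) cube([83, 131, 1982]);
translate([0, 0, 1982]) cube([893, 131, 116]);


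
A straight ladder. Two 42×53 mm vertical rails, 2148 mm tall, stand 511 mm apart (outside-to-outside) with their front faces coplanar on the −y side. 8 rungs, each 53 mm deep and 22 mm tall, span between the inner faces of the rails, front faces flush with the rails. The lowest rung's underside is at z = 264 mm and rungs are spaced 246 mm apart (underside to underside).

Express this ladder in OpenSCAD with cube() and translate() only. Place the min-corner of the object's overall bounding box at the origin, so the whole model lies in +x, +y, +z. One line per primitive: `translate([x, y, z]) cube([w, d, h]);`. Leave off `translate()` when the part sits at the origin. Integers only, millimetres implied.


cube([42, 53, 2148]);
translate([469, 0, 0]) cube([42, 53, 2148]);
translate([42, 0, 264]) cube([427, 53, 22]);
translate([42, 0, 510]) cube([427, 53, 22]);
translate([42, 0, 756]) cube([427, 53, 22]);
translate([42, 0, 1002]) cube([427, 53, 22]);
translate([42, 0, 1248]) cube([427, 53, 22]);
translate([42, 0, 1494]) cube([427, 53, 22]);
translate([42, 0, 1740]) cube([427, 53, 22]);
translate([42, 0, 1986]) cube([427, 53, 22]);


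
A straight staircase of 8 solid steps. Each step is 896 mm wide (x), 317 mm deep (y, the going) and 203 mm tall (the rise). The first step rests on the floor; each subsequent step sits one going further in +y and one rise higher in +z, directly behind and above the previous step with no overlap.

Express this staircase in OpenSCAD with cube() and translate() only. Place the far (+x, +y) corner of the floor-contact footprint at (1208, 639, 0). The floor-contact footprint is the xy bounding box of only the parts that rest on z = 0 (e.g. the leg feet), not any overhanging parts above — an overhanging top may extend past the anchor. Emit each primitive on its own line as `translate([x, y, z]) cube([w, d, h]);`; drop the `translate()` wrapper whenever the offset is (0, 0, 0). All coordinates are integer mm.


translate([312, 322, 0]) cube([896, 317, 203]);
translate([312, 639, 203]) cube([896, 317, 203]);
translate([312, 956, 406]) cube([896, 317, 203]);
translate([312, 1273, 609]) cube([896, 317, 203]);
translate([312, 1590, 812]) cube([896, 317, 203]);
translate([312, 1907, 1015]) cube([896, 317, 203]);
translate([312, 2224, 1218]) cube([896, 317, 203]);
translate([312, 2541, 1421]) cube([896, 317, 203]);


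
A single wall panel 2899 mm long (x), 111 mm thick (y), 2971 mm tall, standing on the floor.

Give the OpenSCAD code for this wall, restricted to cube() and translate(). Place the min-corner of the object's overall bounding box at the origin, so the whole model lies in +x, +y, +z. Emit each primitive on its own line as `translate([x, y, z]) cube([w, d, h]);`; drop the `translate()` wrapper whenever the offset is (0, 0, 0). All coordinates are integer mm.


cube([2899, 111, 2971]);


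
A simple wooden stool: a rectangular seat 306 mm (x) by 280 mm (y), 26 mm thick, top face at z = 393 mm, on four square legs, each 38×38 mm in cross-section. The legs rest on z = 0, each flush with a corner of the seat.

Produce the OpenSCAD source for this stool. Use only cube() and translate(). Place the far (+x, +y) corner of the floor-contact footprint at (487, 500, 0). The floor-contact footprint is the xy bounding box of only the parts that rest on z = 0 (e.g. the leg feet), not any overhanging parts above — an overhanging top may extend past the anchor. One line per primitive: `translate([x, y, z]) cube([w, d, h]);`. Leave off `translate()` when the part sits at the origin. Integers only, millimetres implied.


// leg_h = 393 - 26 = 367
translate([181, 220, 367]) cube([306, 280, 26]);
translate([181, 220, 0]) cube([38, 38, 367]);
translate([449, 220, 0]) cube([38, 38, 367]);
translate([181, 462, 0]) cube([38, 38, 367]);
translate([449, 462, 0]) cube([38, 38, 367]);


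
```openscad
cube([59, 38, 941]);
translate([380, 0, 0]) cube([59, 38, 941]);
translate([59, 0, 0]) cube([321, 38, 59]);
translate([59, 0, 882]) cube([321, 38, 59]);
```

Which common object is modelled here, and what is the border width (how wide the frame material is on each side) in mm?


A picture frame. The border width is 59 mm.

Four thin pieces enclosing a rectangular opening — a picture frame. The two full-height stiles are 941 mm tall; the top rail sits at z = 882 and is 59 mm tall, so the border above the opening is 941 − 882 = 59 mm, matching the stile x-width.


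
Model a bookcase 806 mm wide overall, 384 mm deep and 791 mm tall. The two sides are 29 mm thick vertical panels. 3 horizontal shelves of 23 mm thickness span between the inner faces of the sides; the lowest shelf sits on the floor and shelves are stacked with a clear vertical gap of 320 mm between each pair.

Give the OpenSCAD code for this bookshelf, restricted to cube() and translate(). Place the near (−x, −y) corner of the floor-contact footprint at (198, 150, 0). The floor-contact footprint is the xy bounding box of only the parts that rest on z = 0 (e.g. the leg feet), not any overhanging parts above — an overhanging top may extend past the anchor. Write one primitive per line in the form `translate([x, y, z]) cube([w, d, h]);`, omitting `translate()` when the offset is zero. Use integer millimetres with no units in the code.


translate([198, 150, 0]) cube([29, 384, 791]);
translate([975, 150, 0]) cube([29, 384, 791]);
translate([227, 150, 0]) cube([748, 384, 23]);
translate([227, 150, 343]) cube([748, 384, 23]);
translate([227, 150, 686]) cube([748, 384, 23]);


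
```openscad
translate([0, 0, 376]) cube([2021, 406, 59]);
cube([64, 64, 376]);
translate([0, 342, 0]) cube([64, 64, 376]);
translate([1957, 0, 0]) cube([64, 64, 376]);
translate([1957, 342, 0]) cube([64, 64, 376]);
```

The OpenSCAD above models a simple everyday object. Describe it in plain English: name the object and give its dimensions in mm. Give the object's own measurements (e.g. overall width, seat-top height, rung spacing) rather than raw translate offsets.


A bench: a 2021×406 mm seat slab, 59 mm thick, top at z = 435 mm, on four 64×64 mm square legs flush with the seat corners and standing on z = 0.


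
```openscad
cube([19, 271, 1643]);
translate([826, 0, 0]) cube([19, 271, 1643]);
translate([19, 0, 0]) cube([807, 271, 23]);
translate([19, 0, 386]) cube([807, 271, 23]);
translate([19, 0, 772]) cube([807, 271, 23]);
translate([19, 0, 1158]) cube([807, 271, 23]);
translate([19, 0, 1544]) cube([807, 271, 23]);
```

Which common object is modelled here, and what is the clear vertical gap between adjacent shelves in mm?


A bookshelf. The clear shelf gap is 363 mm.

Two tall side panels with 5 horizontal boards between them — a bookshelf. The first two shelf undersides are at z = 0 and z = 386; with shelf thickness 23, the clear gap is 386 − 0 − 23 = 363 mm.


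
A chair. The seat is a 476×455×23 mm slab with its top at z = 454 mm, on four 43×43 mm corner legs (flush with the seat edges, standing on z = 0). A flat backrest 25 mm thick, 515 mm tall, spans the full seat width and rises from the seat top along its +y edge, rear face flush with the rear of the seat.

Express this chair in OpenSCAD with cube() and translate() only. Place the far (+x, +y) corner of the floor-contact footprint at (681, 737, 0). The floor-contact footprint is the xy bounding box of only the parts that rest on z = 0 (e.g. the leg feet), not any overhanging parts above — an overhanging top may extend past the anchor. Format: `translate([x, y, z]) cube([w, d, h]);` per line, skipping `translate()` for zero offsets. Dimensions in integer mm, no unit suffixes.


translate([205, 282, 431]) cube([476, 455, 23]);
translate([205, 282, 0]) cube([43, 43, 431]);
translate([638, 282, 0]) cube([43, 43, 431]);
translate([205, 694, 0]) cube([43, 43, 431]);
translate([638, 694, 0]) cube([43, 43, 431]);
translate([205, 712, 454]) cube([476, 25, 515]);


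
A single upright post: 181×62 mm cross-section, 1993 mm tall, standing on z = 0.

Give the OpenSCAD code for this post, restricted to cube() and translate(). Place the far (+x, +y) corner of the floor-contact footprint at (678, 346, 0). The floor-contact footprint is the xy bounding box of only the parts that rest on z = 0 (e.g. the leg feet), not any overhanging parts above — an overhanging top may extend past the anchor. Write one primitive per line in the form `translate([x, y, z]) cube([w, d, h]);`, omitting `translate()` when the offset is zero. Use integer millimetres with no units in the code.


translate([497, 284, 0]) cube([181, 62, 1993]);


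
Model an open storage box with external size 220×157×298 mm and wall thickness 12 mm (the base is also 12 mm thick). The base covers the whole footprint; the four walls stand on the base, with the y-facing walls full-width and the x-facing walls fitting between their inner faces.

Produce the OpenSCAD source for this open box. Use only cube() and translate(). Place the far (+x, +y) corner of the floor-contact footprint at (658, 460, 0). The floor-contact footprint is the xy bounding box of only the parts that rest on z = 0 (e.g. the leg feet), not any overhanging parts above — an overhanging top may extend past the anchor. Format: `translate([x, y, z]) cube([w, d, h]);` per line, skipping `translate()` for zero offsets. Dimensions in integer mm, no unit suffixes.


translate([438, 303, 0]) cube([220, 157, 12]);
translate([438, 303, 12]) cube([220, 12, 286]);
translate([438, 448, 12]) cube([220, 12, 286]);
translate([438, 315, 12]) cube([12, 133, 286]);
translate([646, 315, 12]) cube([12, 133, 286]);


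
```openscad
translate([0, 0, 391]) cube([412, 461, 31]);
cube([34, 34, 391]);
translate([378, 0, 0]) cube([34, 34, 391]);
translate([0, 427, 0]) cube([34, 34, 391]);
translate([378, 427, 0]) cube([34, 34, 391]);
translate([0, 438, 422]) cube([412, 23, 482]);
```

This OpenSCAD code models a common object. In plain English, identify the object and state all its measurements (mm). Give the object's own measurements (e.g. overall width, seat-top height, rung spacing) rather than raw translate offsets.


A chair. The seat is a 412×461×31 mm slab with its top at z = 422 mm, on four 34×34 mm corner legs (flush with the seat edges, standing on z = 0). A flat backrest 23 mm thick, 482 mm tall, spans the full seat width and rises from the seat top along its +y edge, rear face flush with the rear of the seat.


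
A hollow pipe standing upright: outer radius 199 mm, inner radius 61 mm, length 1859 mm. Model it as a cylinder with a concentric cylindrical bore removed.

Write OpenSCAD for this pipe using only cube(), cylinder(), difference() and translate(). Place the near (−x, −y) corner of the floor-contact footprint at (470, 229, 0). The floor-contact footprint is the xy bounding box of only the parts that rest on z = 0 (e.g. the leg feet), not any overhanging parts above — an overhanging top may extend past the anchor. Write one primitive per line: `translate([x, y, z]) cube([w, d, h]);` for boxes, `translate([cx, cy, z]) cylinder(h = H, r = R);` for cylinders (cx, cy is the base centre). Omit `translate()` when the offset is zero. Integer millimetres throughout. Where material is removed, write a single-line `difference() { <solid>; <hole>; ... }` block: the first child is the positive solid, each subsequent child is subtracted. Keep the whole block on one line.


difference() { translate([669, 428, 0]) cylinder(h = 1859, r = 199); translate([669, 428, 0]) cylinder(h = 1859, r = 61); }


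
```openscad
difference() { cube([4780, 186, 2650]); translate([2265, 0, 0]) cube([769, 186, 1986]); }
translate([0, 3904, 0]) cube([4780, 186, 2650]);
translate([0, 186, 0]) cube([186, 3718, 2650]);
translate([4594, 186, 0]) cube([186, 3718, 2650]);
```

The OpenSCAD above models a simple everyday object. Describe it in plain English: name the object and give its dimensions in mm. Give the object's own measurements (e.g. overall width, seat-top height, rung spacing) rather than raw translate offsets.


A single room: four walls, each 2650 mm tall and 186 mm thick, enclosing an outside footprint 4780×4090 mm (x × y), no floor or roof. The front and back walls (−y and +y sides) run the full x-width; the side walls fit between their inner faces. A door opening 769 mm wide and 1986 mm tall is cut through the front wall from the floor up, its −x edge 2265 mm from the wall's −x end.


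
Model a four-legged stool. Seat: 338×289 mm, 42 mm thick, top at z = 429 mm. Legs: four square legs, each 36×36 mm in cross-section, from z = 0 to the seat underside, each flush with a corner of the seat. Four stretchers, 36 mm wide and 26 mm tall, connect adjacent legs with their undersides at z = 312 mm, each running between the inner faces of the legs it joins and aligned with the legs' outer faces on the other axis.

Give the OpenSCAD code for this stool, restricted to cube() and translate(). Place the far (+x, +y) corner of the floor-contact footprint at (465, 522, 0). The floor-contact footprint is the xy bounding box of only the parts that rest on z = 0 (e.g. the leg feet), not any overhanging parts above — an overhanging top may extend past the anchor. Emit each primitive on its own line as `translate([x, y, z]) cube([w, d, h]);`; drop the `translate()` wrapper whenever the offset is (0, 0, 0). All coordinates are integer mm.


// leg_h = 429 - 42 = 387
// stretcher span = 338 - 2*36 = 266
translate([127, 233, 387]) cube([338, 289, 42]);
translate([127, 233, 0]) cube([36, 36, 387]);
translate([429, 233, 0]) cube([36, 36, 387]);
translate([127, 486, 0]) cube([36, 36, 387]);
translate([429, 486, 0]) cube([36, 36, 387]);
translate([163, 233, 312]) cube([266, 36, 26]);
translate([163, 486, 312]) cube([266, 36, 26]);
translate([127, 269, 312]) cube([36, 217, 26]);
translate([429, 269, 312]) cube([36, 217, 26]);


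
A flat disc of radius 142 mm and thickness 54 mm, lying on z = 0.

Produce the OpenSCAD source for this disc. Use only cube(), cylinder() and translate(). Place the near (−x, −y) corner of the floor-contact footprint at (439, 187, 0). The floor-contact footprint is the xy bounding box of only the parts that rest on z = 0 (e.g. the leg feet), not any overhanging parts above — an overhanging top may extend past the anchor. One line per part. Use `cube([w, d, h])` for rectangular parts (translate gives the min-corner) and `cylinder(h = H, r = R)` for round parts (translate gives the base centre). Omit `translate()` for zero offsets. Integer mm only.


translate([581, 329, 0]) cylinder(h = 54, r = 142);


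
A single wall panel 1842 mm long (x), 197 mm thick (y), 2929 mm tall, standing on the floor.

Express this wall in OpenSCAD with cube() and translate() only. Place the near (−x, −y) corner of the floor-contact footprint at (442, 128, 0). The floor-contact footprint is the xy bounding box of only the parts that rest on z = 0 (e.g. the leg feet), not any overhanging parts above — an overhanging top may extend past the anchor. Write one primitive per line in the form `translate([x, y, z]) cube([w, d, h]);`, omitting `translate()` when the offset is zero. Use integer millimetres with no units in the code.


translate([442, 128, 0]) cube([1842, 197, 2929]);


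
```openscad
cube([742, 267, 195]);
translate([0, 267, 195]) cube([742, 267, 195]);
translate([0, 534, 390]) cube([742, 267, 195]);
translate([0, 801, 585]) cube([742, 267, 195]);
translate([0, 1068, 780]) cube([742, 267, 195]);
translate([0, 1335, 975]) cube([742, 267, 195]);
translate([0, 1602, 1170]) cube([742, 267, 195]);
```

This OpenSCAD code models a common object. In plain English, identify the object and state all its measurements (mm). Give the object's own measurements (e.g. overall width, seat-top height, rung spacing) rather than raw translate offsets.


A straight staircase of 7 solid steps. Each step is 742 mm wide (x), 267 mm deep (y, the going) and 195 mm tall (the rise). The first step rests on the floor; each subsequent step sits one going further in +y and one rise higher in +z, directly behind and above the previous step with no overlap.


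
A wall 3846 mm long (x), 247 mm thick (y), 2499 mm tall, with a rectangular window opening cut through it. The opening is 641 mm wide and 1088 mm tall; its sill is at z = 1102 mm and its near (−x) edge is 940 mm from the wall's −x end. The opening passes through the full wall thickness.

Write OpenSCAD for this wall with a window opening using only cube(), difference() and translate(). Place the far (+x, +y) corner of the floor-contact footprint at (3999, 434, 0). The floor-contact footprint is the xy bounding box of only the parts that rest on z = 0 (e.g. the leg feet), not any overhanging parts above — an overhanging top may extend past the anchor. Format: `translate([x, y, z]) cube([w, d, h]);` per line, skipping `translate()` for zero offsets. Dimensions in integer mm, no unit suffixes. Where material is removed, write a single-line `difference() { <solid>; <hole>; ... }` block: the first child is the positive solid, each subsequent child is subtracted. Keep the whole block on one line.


difference() { translate([153, 187, 0]) cube([3846, 247, 2499]); translate([1093, 187, 1102]) cube([641, 247, 1088]); }
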